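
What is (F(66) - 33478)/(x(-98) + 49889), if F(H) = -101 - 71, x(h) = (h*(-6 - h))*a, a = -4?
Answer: -33650/85953 ≈ -0.39149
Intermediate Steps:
x(h) = -4*h*(-6 - h) (x(h) = (h*(-6 - h))*(-4) = -4*h*(-6 - h))
F(H) = -172
(F(66) - 33478)/(x(-98) + 49889) = (-172 - 33478)/(4*(-98)*(6 - 98) + 49889) = -33650/(4*(-98)*(-92) + 49889) = -33650/(36064 + 49889) = -33650/85953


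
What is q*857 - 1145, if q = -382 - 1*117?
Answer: -428788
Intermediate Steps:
q = -499 (q = -382 - 117 = -499)
q*857 - 1145 = -499*857 - 1145 = -427643 - 1145 = -428788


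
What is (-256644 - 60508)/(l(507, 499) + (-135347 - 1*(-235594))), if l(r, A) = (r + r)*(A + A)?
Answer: -317152/1112219 ≈ -0.28515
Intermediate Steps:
l(r, A) = 4*A*r (l(r, A) = (2*r)*(2*A) = 4*A*r)
(-256644 - 60508)/(l(507, 499) + (-135347 - 1*(-235594))) = (-256644 - 60508)/(4*499*507 + (-135347 - 1*(-235594))) = -317152/(1011972 + (-135347 + 235594)) = -317152/(1011972 + 100247) = -317152/1112219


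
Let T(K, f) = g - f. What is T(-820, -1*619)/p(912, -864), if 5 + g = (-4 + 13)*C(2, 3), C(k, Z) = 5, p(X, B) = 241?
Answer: 659/241 ≈ 2.7344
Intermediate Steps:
g = 40 (g = -5 + (-4 + 13)*5 = -5 + 9*5 = -5 + 45 = 40)
T(K, f) = 40 - f
T(-820, -1*619)/p(912, -864) = (40 - (-1)*619)/241 = (40 - 1*(-619))*(1/241) = (40 + 619)*(1/241) = 659*(1/241) = 659/241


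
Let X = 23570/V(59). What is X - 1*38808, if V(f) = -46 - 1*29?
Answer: -586834/15 ≈ -39122.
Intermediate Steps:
V(f) = -75 (V(f) = -46 - 29 = -75)
X = -4714/15 (X = 23570/(-75) = 23570*(-1/75) = -4714/15 ≈ -314.27)
X - 1*38808 = -4714/15 - 1*38808 = -4714/15 - 38808 = -586834/15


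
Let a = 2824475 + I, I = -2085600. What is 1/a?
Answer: 1/738875 ≈ 1.3534e-6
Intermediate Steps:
a = 738875 (a = 2824475 - 2085600 = 738875)
1/a = 1/738875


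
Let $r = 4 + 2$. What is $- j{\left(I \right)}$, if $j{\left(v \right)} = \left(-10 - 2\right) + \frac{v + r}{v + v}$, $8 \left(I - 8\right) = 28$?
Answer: $\frac{517}{46} \approx 11.239$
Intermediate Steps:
$I = \frac{23}{2}$ ($I = 8 + \frac{1}{8} \cdot 28 = 8 + \frac{7}{2} = \frac{23}{2} \approx 11.5$)
$r = 6$
$j{\left(v \right)} = -12 + \frac{6 + v}{2 v}$ ($j{\left(v \right)} = \left(-10 - 2\right) + \frac{v + 6}{v + v} = -12 + \frac{6 + v}{2 v}$)
$- j{\left(I \right)} = - (- \frac{23}{2} + \frac{3}{\frac{23}{2}}) = - (- \frac{23}{2} + 3 \cdot \frac{2}{23}) = - (- \frac{23}{2} + \frac{6}{23}) = \left(-1\right) \left(- \frac{517}{46}\right) = \frac{517}{46}$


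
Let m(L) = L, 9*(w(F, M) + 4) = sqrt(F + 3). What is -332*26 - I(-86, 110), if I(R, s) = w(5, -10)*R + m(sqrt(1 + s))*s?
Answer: -8976 - 110*sqrt(111) + 172*sqrt(2)/9 ≈ -10108.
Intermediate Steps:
w(F, M) = -4 + sqrt(3 + F)/9 (w(F, M) = -4 + sqrt(F + 3)/9 = -4 + sqrt(3 + F)/9)
I(R, s) = R*(-4 + 2*sqrt(2)/9) + s*sqrt(1 + s) (I(R, s) = (-4 + sqrt(3 + 5)/9)*R + sqrt(1 + s)*s = (-4 + sqrt(8)/9)*R + s*sqrt(1 + s) = (-4 + (2*sqrt(2))/9)*R + s*sqrt(1 + s) = (-4 + 2*sqrt(2)/9)*R + s*sqrt(1 + s) = R*(-4 + 2*sqrt(2)/9) + s*sqrt(1 + s))
-332*26 - I(-86, 110) = -332*26 - (110*sqrt(1 + 110) - 2/9*(-86)*(18 - sqrt(2))) = -8632 - (110*sqrt(111) + (344 - 172*sqrt(2)/9)) = -8632 - (344 + 110*sqrt(111) - 172*sqrt(2)/9) = -8632 + (-344 - 110*sqrt(111) + 172*sqrt(2)/9) = -8976 - 110*sqrt(111) + 172*sqrt(2)/9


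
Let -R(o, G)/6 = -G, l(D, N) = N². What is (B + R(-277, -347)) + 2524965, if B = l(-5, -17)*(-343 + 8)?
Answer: 2426068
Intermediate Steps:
B = -96815 (B = (-17)²*(-343 + 8) = 289*(-335) = -96815)
R(o, G) = 6*G (R(o, G) = -(-6)*G = 6*G)
(B + R(-277, -347)) + 2524965 = (-96815 + 6*(-347)) + 2524965 = (-96815 - 2082) + 2524965 = -98897 + 2524965 = 2426068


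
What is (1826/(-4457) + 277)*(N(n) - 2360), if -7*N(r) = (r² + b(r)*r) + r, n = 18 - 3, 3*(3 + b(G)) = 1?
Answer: -2944542480/4457 ≈ -6.6066e+5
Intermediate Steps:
b(G) = -8/3 (b(G) = -3 + (⅓)*1 = -3 + ⅓ = -8/3)
n = 15
N(r) = -r²/7 + 5*r/21 (N(r) = -((r² - 8*r/3) + r)/7 = -(r² - 5*r/3)/7 = -r²/7 + 5*r/21)
(1826/(-4457) + 277)*(N(n) - 2360) = (1826/(-4457) + 277)*((1/21)*15*(5 - 3*15) - 2360) = (1826*(-1/4457) + 277)*((1/21)*15*(5 - 45) - 2360) = (-1826/4457 + 277)*((1/21)*15*(-40) - 2360) = 1232763*(-200/7 - 2360)/4457 = (1232763/4457)*(-16720/7) = -2944542480/4457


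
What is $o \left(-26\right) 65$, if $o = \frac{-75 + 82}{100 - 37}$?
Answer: $- \frac{1690}{9} \approx -187.78$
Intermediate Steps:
$o = \frac{1}{9}$ ($o = \frac{7}{63} = 7 \cdot \frac{1}{63} = \frac{1}{9} \approx 0.11111$)
$o \left(-26\right) 65 = \frac{1}{9} \left(-26\right) 65 = \left(- \frac{26}{9}\right) 65 = - \frac{1690}{9}$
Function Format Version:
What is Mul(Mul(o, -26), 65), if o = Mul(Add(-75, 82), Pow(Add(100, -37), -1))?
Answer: Rational(-1690, 9) ≈ -187.78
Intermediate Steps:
o = Rational(1, 9) (o = Mul(7, Pow(63, -1)) = Mul(7, Rational(1, 63)) = Rational(1, 9) ≈ 0.11111)
Mul(Mul(o, -26), 65) = Mul(Mul(Rational(1, 9), -26), 65) = Mul(Rational(-26, 9), 65) = Rational(-1690, 9)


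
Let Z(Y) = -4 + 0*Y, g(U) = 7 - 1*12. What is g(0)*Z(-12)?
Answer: 20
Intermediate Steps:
g(U) = -5 (g(U) = 7 - 12 = -5)
Z(Y) = -4 (Z(Y) = -4 + 0 = -4)
g(0)*Z(-12) = -5*(-4) = 20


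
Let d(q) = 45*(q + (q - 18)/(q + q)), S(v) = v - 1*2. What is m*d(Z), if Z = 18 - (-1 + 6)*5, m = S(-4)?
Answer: 9855/7 ≈ 1407.9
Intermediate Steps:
S(v) = -2 + v (S(v) = v - 2 = -2 + v)
m = -6 (m = -2 - 4 = -6)
Z = -7 (Z = 18 - 5*5 = 18 - 1*25 = 18 - 25 = -7)
d(q) = 45*q + 45*(-18 + q)/(2*q) (d(q) = 45*(q + (-18 + q)/((2*q))) = 45*(q + (-18 + q)*(1/(2*q))) = 45*(q + (-18 + q)/(2*q)) = 45*q + 45*(-18 + q)/(2*q))
m*d(Z) = -6*(45/2 - 405/(-7) + 45*(-7)) = -6*(45/2 - 405*(-⅐) - 315) = -6*(45/2 + 405/7 - 315) = -6*(-3285/14) = 9855/7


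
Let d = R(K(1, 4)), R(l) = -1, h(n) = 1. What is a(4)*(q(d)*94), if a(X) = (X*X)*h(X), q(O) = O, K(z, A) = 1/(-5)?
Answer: -1504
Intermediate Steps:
K(z, A) = -⅕
d = -1
a(X) = X² (a(X) = (X*X)*1 = X²*1 = X²)
a(4)*(q(d)*94) = 4²*(-1*94) = 16*(-94) = -1504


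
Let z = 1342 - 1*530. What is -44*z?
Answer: -35728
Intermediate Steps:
z = 812 (z = 1342 - 530 = 812)
-44*z = -44*812 = -1*35728 = -35728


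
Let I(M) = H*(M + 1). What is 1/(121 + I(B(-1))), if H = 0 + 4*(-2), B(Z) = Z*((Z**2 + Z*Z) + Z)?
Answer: 1/121 ≈ 0.0082645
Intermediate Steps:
B(Z) = Z*(Z + 2*Z**2) (B(Z) = Z*((Z**2 + Z**2) + Z) = Z*(2*Z**2 + Z) = Z*(Z + 2*Z**2))
H = -8 (H = 0 - 8 = -8)
I(M) = -8 - 8*M (I(M) = -8*(M + 1) = -8*(1 + M) = -8 - 8*M)
1/(121 + I(B(-1))) = 1/(121 + (-8 - 8*(-1)**2*(1 + 2*(-1)))) = 1/(121 + (-8 - 8*(1 - 2))) = 1/(121 + (-8 - 8*(-1))) = 1/(121 + (-8 + 8)) = 1/(121 + 0) = 1/121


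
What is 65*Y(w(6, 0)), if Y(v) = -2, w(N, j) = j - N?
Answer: -130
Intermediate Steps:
65*Y(w(6, 0)) = 65*(-2) = -130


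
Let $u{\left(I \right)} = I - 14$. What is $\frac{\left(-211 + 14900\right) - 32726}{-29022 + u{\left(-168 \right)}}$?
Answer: $\frac{18037}{29204} \approx 0.61762$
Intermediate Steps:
$u{\left(I \right)} = -14 + I$
$\frac{\left(-211 + 14900\right) - 32726}{-29022 + u{\left(-168 \right)}} = \frac{\left(-211 + 14900\right) - 32726}{-29022 - 182} = \frac{14689 - 32726}{-29022 - 182} = - \frac{18037}{-29204} = \left(-18037\right) \left(- \frac{1}{29204}\right) = \frac{18037}{29204}$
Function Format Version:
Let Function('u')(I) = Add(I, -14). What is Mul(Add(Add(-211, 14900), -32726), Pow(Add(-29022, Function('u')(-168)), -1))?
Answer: Rational(18037, 29204) ≈ 0.61762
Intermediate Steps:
Function('u')(I) = Add(-14, I)
Mul(Add(Add(-211, 14900), -32726), Pow(Add(-29022, Function('u')(-168)), -1)) = Mul(Add(Add(-211, 14900), -32726), Pow(Add(-29022, Add(-14, -168)), -1)) = Mul(Add(14689, -32726), Pow(Add(-29022, -182), -1)) = Mul(-18037, Pow(-29204, -1)) = Mul(-18037, Rational(-1, 29204)) = Rational(18037, 29204)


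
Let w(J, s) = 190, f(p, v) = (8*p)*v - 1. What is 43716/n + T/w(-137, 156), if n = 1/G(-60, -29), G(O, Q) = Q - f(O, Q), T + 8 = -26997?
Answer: -23170534585/38 ≈ -6.0975e+8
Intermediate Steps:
T = -27005 (T = -8 - 26997 = -27005)
f(p, v) = -1 + 8*p*v (f(p, v) = 8*p*v - 1 = -1 + 8*p*v)
G(O, Q) = 1 + Q - 8*O*Q (G(O, Q) = Q - (-1 + 8*O*Q) = Q + (1 - 8*O*Q) = 1 + Q - 8*O*Q)
n = -1/13948 (n = 1/(1 - 29 - 8*(-60)*(-29)) = 1/(1 - 29 - 13920) = 1/(-13948) = -1/13948 ≈ -7.1695e-5)
43716/n + T/w(-137, 156) = 43716/(-1/13948) - 27005/190 = 43716*(-13948) - 27005*1/190 = -609750768 - 5401/38 = -23170534585/38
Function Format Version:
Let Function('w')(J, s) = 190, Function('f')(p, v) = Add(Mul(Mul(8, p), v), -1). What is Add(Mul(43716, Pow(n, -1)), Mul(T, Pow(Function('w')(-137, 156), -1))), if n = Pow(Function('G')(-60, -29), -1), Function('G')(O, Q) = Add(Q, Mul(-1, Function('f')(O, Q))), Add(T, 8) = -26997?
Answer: Rational(-23170534585, 38) ≈ -6.0975e+8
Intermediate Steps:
T = -27005 (T = Add(-8, -26997) = -27005)
Function('f')(p, v) = Add(-1, Mul(8, p, v)) (Function('f')(p, v) = Add(Mul(8, p, v), -1) = Add(-1, Mul(8, p, v)))
Function('G')(O, Q) = Add(1, Q, Mul(-8, O, Q)) (Function('G')(O, Q) = Add(Q, Mul(-1, Add(-1, Mul(8, O, Q)))) = Add(Q, Add(1, Mul(-8, O, Q))) = Add(1, Q, Mul(-8, O, Q)))
n = Rational(-1, 13948) (n = Pow(Add(1, -29, Mul(-8, -60, -29)), -1) = Pow(Add(1, -29, -13920), -1) = Pow(-13948, -1) = Rational(-1, 13948) ≈ -7.1695e-5)
Add(Mul(43716, Pow(n, -1)), Mul(T, Pow(Function('w')(-137, 156), -1))) = Add(Mul(43716, Pow(Rational(-1, 13948), -1)), Mul(-27005, Pow(190, -1))) = Add(Mul(43716, -13948), Mul(-27005, Rational(1, 190))) = Add(-609750768, Rational(-5401, 38)) = Rational(-23170534585, 38)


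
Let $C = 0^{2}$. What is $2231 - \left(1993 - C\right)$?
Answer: $238$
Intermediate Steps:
$C = 0$
$2231 - \left(1993 - C\right) = 2231 - \left(1993 - 0\right) = 2231 - \left(1993 + 0\right) = 2231 - 1993 = 238$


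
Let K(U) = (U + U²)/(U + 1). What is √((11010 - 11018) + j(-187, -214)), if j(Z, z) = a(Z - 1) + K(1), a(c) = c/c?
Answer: I*√6 ≈ 2.4495*I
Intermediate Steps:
a(c) = 1
K(U) = (U + U²)/(1 + U)
j(Z, z) = 2 (j(Z, z) = 1 + 1 = 2)
√((11010 - 11018) + j(-187, -214)) = √((11010 - 11018) + 2) = √(-8 + 2) = √(-6) = I*√6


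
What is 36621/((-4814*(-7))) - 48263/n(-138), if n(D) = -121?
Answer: 1630797715/4077458 ≈ 399.95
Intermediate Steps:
36621/((-4814*(-7))) - 48263/n(-138) = 36621/((-4814*(-7))) - 48263/(-121) = 36621/33698 - 48263*(-1/121) = 36621*(1/33698) + 48263/121 = 36621/33698 + 48263/121 = 1630797715/4077458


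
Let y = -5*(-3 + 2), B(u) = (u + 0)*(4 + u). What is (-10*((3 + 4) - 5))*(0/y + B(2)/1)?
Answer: -240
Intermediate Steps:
B(u) = u*(4 + u)
y = 5 (y = -5*(-1) = 5)
(-10*((3 + 4) - 5))*(0/y + B(2)/1) = (-10*((3 + 4) - 5))*(0/5 + (2*(4 + 2))/1) = (-10*(7 - 5))*(0*(⅕) + (2*6)*1) = (-10*2)*(0 + 12*1) = -20*(0 + 12) = -20*12 = -240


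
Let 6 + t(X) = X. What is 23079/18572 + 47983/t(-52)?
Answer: -444900847/538588 ≈ -826.05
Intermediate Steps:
t(X) = -6 + X
23079/18572 + 47983/t(-52) = 23079/18572 + 47983/(-6 - 52) = 23079*(1/18572) + 47983/(-58) = 23079/18572 + 47983*(-1/58) = 23079/18572 - 47983/58 = -444900847/538588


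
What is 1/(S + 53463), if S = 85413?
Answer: 1/138876 ≈ 7.2007e-6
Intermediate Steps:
1/(S + 53463) = 1/(85413 + 53463) = 1/138876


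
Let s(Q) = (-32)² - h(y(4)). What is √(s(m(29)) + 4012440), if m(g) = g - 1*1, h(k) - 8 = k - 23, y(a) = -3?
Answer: √4013482 ≈ 2003.4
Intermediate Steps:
h(k) = -15 + k (h(k) = 8 + (k - 23) = 8 + (-23 + k) = -15 + k)
m(g) = -1 + g (m(g) = g - 1 = -1 + g)
s(Q) = 1042 (s(Q) = (-32)² - (-15 - 3) = 1024 - 1*(-18) = 1024 + 18 = 1042)
√(s(m(29)) + 4012440) = √(1042 + 4012440) = √4013482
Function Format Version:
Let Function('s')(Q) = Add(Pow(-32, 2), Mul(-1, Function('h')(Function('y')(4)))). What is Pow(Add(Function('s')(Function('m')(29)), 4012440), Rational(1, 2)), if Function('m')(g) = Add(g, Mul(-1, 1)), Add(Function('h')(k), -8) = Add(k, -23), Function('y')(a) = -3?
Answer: Pow(4013482, Rational(1, 2)) ≈ 2003.4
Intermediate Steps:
Function('h')(k) = Add(-15, k) (Function('h')(k) = Add(8, Add(k, -23)) = Add(8, Add(-23, k)) = Add(-15, k))
Function('m')(g) = Add(-1, g) (Function('m')(g) = Add(g, -1) = Add(-1, g))
Function('s')(Q) = 1042 (Function('s')(Q) = Add(Pow(-32, 2), Mul(-1, Add(-15, -3))) = Add(1024, Mul(-1, -18)) = Add(1024, 18) = 1042)
Pow(Add(Function('s')(Function('m')(29)), 4012440), Rational(1, 2)) = Pow(Add(1042, 4012440), Rational(1, 2)) = Pow(4013482, Rational(1, 2))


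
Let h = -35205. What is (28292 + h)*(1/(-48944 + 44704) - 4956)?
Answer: 145265917633/4240 ≈ 3.4261e+7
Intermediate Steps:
(28292 + h)*(1/(-48944 + 44704) - 4956) = (28292 - 35205)*(1/(-48944 + 44704) - 4956) = -6913*(1/(-4240) - 4956) = -6913*(-1/4240 - 4956) = -6913*(-21013441/4240) = 145265917633/4240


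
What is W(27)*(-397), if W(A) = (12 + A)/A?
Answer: -5161/9 ≈ -573.44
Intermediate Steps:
W(A) = (12 + A)/A
W(27)*(-397) = ((12 + 27)/27)*(-397) = ((1/27)*39)*(-397) = (13/9)*(-397) = -5161/9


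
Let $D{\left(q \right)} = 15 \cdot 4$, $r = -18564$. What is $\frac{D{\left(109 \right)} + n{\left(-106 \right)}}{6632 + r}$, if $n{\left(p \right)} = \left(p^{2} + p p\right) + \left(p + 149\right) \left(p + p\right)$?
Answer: $- \frac{3354}{2983} \approx -1.1244$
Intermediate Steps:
$n{\left(p \right)} = 2 p^{2} + 2 p \left(149 + p\right)$ ($n{\left(p \right)} = \left(p^{2} + p^{2}\right) + \left(149 + p\right) 2 p = 2 p^{2} + 2 p \left(149 + p\right)$)
$D{\left(q \right)} = 60$
$\frac{D{\left(109 \right)} + n{\left(-106 \right)}}{6632 + r} = \frac{60 + 2 \left(-106\right) \left(149 + 2 \left(-106\right)\right)}{6632 - 18564} = \frac{60 + 2 \left(-106\right) \left(149 - 212\right)}{-11932} = \left(60 + 2 \left(-106\right) \left(-63\right)\right) \left(- \frac{1}{11932}\right) = \left(60 + 13356\right) \left(- \frac{1}{11932}\right) = 13416 \left(- \frac{1}{11932}\right) = - \frac{3354}{2983}$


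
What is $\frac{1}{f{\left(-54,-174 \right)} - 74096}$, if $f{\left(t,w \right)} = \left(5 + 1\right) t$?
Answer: $- \frac{1}{74420} \approx -1.3437 \cdot 10^{-5}$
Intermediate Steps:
$f{\left(t,w \right)} = 6 t$
$\frac{1}{f{\left(-54,-174 \right)} - 74096} = \frac{1}{6 \left(-54\right) - 74096} = \frac{1}{-324 - 74096} = \frac{1}{-74420} = - \frac{1}{74420}$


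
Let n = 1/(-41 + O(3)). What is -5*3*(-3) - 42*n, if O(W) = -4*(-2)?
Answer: 509/11 ≈ 46.273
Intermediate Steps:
O(W) = 8
n = -1/33 (n = 1/(-41 + 8) = 1/(-33) = -1/33 ≈ -0.030303)
-5*3*(-3) - 42*n = -5*3*(-3) - 42*(-1/33) = -15*(-3) + 14/11 = 45 + 14/11 = 509/11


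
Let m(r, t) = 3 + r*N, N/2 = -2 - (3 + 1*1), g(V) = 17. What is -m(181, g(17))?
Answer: 2169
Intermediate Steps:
N = -12 (N = 2*(-2 - (3 + 1*1)) = 2*(-2 - (3 + 1)) = 2*(-2 - 1*4) = 2*(-2 - 4) = 2*(-6) = -12)
m(r, t) = 3 - 12*r (m(r, t) = 3 + r*(-12) = 3 - 12*r)
-m(181, g(17)) = -(3 - 12*181) = -(3 - 2172) = -1*(-2169) = 2169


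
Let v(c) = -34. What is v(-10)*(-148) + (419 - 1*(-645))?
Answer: 6096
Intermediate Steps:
v(-10)*(-148) + (419 - 1*(-645)) = -34*(-148) + (419 - 1*(-645)) = 5032 + (419 + 645) = 5032 + 1064 = 6096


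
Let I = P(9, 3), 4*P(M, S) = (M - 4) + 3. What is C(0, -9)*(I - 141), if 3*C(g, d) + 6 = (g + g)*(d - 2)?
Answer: 278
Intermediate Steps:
P(M, S) = -¼ + M/4 (P(M, S) = ((M - 4) + 3)/4 = ((-4 + M) + 3)/4 = (-1 + M)/4 = -¼ + M/4)
C(g, d) = -2 + 2*g*(-2 + d)/3 (C(g, d) = -2 + ((g + g)*(d - 2))/3 = -2 + ((2*g)*(-2 + d))/3 = -2 + (2*g*(-2 + d))/3 = -2 + 2*g*(-2 + d)/3)
I = 2 (I = -¼ + (¼)*9 = -¼ + 9/4 = 2)
C(0, -9)*(I - 141) = (-2 - 4/3*0 + (⅔)*(-9)*0)*(2 - 141) = (-2 + 0 + 0)*(-139) = -2*(-139) = 278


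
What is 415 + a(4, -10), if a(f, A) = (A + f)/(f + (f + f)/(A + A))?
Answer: 1240/3 ≈ 413.33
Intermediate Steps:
a(f, A) = (A + f)/(f + f/A) (a(f, A) = (A + f)/(f + (2*f)/((2*A))) = (A + f)/(f + (2*f)*(1/(2*A))) = (A + f)/(f + f/A))
415 + a(4, -10) = 415 - 10*(-10 + 4)/(4*(1 - 10)) = 415 - 10*1/4*(-6)/(-9) = 415 - 10*1/4*(-1/9)*(-6) = 415 - 5/3 = 1240/3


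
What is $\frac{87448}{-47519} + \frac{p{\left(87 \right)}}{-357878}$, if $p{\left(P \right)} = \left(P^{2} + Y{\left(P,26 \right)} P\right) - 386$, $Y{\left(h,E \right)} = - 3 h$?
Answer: $- \frac{15279015194}{8503002341} \approx -1.7969$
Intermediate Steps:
$p{\left(P \right)} = -386 - 2 P^{2}$ ($p{\left(P \right)} = \left(P^{2} + - 3 P P\right) - 386 = \left(P^{2} - 3 P^{2}\right) - 386 = - 2 P^{2} - 386 = -386 - 2 P^{2}$)
$\frac{87448}{-47519} + \frac{p{\left(87 \right)}}{-357878} = \frac{87448}{-47519} + \frac{-386 - 2 \cdot 87^{2}}{-357878} = 87448 \left(- \frac{1}{47519}\right) + \left(-386 - 15138\right) \left(- \frac{1}{357878}\right) = - \frac{87448}{47519} + \left(-386 - 15138\right) \left(- \frac{1}{357878}\right) = - \frac{87448}{47519} - - \frac{7762}{178939} = - \frac{87448}{47519} + \frac{7762}{178939} = - \frac{15279015194}{8503002341}$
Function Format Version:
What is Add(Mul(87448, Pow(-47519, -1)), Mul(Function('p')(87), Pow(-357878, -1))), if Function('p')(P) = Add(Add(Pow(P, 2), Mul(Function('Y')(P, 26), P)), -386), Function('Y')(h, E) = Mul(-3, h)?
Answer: Rational(-15279015194, 8503002341) ≈ -1.7969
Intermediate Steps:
Function('p')(P) = Add(-386, Mul(-2, Pow(P, 2))) (Function('p')(P) = Add(Add(Pow(P, 2), Mul(Mul(-3, P), P)), -386) = Add(Add(Pow(P, 2), Mul(-3, Pow(P, 2))), -386) = Add(Mul(-2, Pow(P, 2)), -386) = Add(-386, Mul(-2, Pow(P, 2))))
Add(Mul(87448, Pow(-47519, -1)), Mul(Function('p')(87), Pow(-357878, -1))) = Add(Mul(87448, Pow(-47519, -1)), Mul(Add(-386, Mul(-2, Pow(87, 2))), Pow(-357878, -1))) = Add(Mul(87448, Rational(-1, 47519)), Mul(Add(-386, Mul(-2, 7569)), Rational(-1, 357878))) = Add(Rational(-87448, 47519), Mul(Add(-386, -15138), Rational(-1, 357878))) = Add(Rational(-87448, 47519), Mul(-15524, Rational(-1, 357878))) = Add(Rational(-87448, 47519), Rational(7762, 178939)) = Rational(-15279015194, 8503002341)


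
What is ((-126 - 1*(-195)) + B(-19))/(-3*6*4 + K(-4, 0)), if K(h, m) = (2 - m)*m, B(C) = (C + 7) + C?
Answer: -19/36 ≈ -0.52778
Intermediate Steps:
B(C) = 7 + 2*C (B(C) = (7 + C) + C = 7 + 2*C)
K(h, m) = m*(2 - m)
((-126 - 1*(-195)) + B(-19))/(-3*6*4 + K(-4, 0)) = ((-126 - 1*(-195)) + (7 + 2*(-19)))/(-3*6*4 + 0*(2 - 1*0)) = ((-126 + 195) + (7 - 38))/(-18*4 + 0*(2 + 0)) = (69 - 31)/(-72 + 0*2) = 38/(-72 + 0) = 38/(-72) = 38*(-1/72) = -19/36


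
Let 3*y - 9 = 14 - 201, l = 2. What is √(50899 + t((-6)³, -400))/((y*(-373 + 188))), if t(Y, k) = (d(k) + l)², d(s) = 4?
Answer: 3*√50935/32930 ≈ 0.020561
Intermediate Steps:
y = -178/3 (y = 3 + (14 - 201)/3 = 3 + (⅓)*(-187) = 3 - 187/3 = -178/3 ≈ -59.333)
t(Y, k) = 36 (t(Y, k) = (4 + 2)² = 6² = 36)
√(50899 + t((-6)³, -400))/((y*(-373 + 188))) = √(50899 + 36)/((-178*(-373 + 188)/3)) = √50935/((-178/3*(-185))) = √50935/(32930/3) = √50935*(3/32930) = 3*√50935/32930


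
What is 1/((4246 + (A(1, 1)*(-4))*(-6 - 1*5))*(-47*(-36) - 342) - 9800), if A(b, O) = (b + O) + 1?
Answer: 1/5900500 ≈ 1.6948e-7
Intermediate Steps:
A(b, O) = 1 + O + b (A(b, O) = (O + b) + 1 = 1 + O + b)
1/((4246 + (A(1, 1)*(-4))*(-6 - 1*5))*(-47*(-36) - 342) - 9800) = 1/((4246 + ((1 + 1 + 1)*(-4))*(-6 - 1*5))*(-47*(-36) - 342) - 9800) = 1/((4246 + (3*(-4))*(-6 - 5))*(1692 - 342) - 9800) = 1/((4246 - 12*(-11))*1350 - 9800) = 1/((4246 + 132)*1350 - 9800) = 1/(4378*1350 - 9800) = 1/(5910300 - 9800) = 1/5900500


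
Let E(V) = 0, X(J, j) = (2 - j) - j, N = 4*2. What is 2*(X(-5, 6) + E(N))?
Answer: -20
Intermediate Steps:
N = 8
X(J, j) = 2 - 2*j
2*(X(-5, 6) + E(N)) = 2*((2 - 2*6) + 0) = 2*((2 - 12) + 0) = 2*(-10 + 0) = 2*(-10) = -20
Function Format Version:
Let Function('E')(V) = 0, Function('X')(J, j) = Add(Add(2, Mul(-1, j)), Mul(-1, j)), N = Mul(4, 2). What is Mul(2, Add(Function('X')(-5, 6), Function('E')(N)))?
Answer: -20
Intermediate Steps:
N = 8
Function('X')(J, j) = Add(2, Mul(-2, j))
Mul(2, Add(Function('X')(-5, 6), Function('E')(N))) = Mul(2, Add(Add(2, Mul(-2, 6)), 0)) = Mul(2, Add(Add(2, -12), 0)) = Mul(2, Add(-10, 0)) = Mul(2, -10) = -20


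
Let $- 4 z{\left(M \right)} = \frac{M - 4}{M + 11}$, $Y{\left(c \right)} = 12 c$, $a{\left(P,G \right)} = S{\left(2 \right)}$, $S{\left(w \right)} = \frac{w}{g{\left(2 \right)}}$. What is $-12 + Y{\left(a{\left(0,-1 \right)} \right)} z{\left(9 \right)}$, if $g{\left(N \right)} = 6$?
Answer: $- \frac{49}{4} \approx -12.25$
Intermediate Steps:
$S{\left(w \right)} = \frac{w}{6}$
$a{\left(P,G \right)} = \frac{1}{3}$ ($a{\left(P,G \right)} = \frac{1}{6} \cdot 2 = \frac{1}{3}$)
$z{\left(M \right)} = - \frac{-4 + M}{4 \left(11 + M\right)}$ ($z{\left(M \right)} = - \frac{\left(M - 4\right) \frac{1}{M + 11}}{4} = - \frac{\left(-4 + M\right) \frac{1}{11 + M}}{4} = - \frac{\frac{1}{11 + M} \left(-4 + M\right)}{4} = - \frac{-4 + M}{4 \left(11 + M\right)}$)
$-12 + Y{\left(a{\left(0,-1 \right)} \right)} z{\left(9 \right)} = -12 + 12 \cdot \frac{1}{3} \frac{4 - 9}{4 \left(11 + 9\right)} = -12 + 4 \frac{4 - 9}{4 \cdot 20} = -12 + 4 \cdot \frac{1}{4} \cdot \frac{1}{20} \left(-5\right) = -12 + 4 \left(- \frac{1}{16}\right) = -12 - \frac{1}{4} = - \frac{49}{4}$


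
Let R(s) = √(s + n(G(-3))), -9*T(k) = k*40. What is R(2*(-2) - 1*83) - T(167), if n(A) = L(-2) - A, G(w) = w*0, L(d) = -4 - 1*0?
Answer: 6680/9 + I*√91 ≈ 742.22 + 9.5394*I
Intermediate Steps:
T(k) = -40*k/9 (T(k) = -k*40/9 = -40*k/9)
L(d) = -4 (L(d) = -4 + 0 = -4)
G(w) = 0
n(A) = -4 - A
R(s) = √(-4 + s) (R(s) = √(s + (-4 - 1*0)) = √(s + (-4 + 0)) = √(s - 4) = √(-4 + s))
R(2*(-2) - 1*83) - T(167) = √(-4 + (2*(-2) - 1*83)) - (-40)*167/9 = √(-4 + (-4 - 83)) - 1*(-6680/9) = √(-4 - 87) + 6680/9 = √(-91) + 6680/9 = I*√91 + 6680/9 = 6680/9 + I*√91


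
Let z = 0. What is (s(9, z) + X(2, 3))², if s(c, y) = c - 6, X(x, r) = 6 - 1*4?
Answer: 25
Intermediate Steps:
X(x, r) = 2 (X(x, r) = 6 - 4 = 2)
s(c, y) = -6 + c
(s(9, z) + X(2, 3))² = ((-6 + 9) + 2)² = (3 + 2)² = 5² = 25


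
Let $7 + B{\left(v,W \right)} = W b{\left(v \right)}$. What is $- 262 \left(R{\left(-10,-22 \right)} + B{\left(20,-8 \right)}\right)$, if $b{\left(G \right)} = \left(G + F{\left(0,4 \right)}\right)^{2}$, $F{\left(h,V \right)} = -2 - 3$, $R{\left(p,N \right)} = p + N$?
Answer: $481818$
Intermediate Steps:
$R{\left(p,N \right)} = N + p$
$F{\left(h,V \right)} = -5$
$b{\left(G \right)} = \left(-5 + G\right)^{2}$ ($b{\left(G \right)} = \left(G - 5\right)^{2} = \left(-5 + G\right)^{2}$)
$B{\left(v,W \right)} = -7 + W \left(-5 + v\right)^{2}$
$- 262 \left(R{\left(-10,-22 \right)} + B{\left(20,-8 \right)}\right) = - 262 \left(\left(-22 - 10\right) - \left(7 + 8 \left(-5 + 20\right)^{2}\right)\right) = - 262 \left(-32 - \left(7 + 8 \cdot 15^{2}\right)\right) = - 262 \left(-32 - 1807\right) = \left(-262\right) \left(-1839\right) = 481818$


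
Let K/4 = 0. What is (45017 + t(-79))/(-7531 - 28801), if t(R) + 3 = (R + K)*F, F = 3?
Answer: -44777/36332 ≈ -1.2324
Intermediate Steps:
K = 0 (K = 4*0 = 0)
t(R) = -3 + 3*R (t(R) = -3 + (R + 0)*3 = -3 + R*3 = -3 + 3*R)
(45017 + t(-79))/(-7531 - 28801) = (45017 + (-3 + 3*(-79)))/(-7531 - 28801) = (45017 + (-3 - 237))/(-36332) = (45017 - 240)*(-1/36332) = 44777*(-1/36332) = -44777/36332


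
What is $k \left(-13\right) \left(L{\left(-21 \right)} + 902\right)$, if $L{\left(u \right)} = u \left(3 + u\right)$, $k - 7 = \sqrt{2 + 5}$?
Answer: $-116480 - 16640 \sqrt{7} \approx -1.6051 \cdot 10^{5}$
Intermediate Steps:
$k = 7 + \sqrt{7}$ ($k = 7 + \sqrt{2 + 5} = 7 + \sqrt{7} \approx 9.6458$)
$k \left(-13\right) \left(L{\left(-21 \right)} + 902\right) = \left(7 + \sqrt{7}\right) \left(-13\right) \left(- 21 \left(3 - 21\right) + 902\right) = \left(-91 - 13 \sqrt{7}\right) \left(\left(-21\right) \left(-18\right) + 902\right) = \left(-91 - 13 \sqrt{7}\right) \left(378 + 902\right) = \left(-91 - 13 \sqrt{7}\right) 1280 = -116480 - 16640 \sqrt{7}$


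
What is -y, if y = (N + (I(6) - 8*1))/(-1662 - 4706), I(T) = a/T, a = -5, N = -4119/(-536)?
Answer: -1847/10239744 ≈ -0.00018038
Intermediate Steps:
N = 4119/536 (N = -4119*(-1/536) = 4119/536 ≈ 7.6847)
I(T) = -5/T
y = 1847/10239744 (y = (4119/536 + (-5/6 - 8*1))/(-1662 - 4706) = (4119/536 + (-5*⅙ - 8))/(-6368) = (4119/536 + (-⅚ - 8))*(-1/6368) = (4119/536 - 53/6)*(-1/6368) = -1847/1608*(-1/6368) = 1847/10239744 ≈ 0.00018038)
-y = -1*1847/10239744 = -1847/10239744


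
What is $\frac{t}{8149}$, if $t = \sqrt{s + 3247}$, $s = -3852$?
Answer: $\frac{11 i \sqrt{5}}{8149} \approx 0.0030184 i$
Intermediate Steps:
$t = 11 i \sqrt{5}$ ($t = \sqrt{-3852 + 3247} = \sqrt{-605} = 11 i \sqrt{5} \approx 24.597 i$)
$\frac{t}{8149} = \frac{11 i \sqrt{5}}{8149}$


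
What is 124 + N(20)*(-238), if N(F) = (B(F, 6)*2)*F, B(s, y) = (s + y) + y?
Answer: -304516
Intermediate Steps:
B(s, y) = s + 2*y
N(F) = F*(24 + 2*F) (N(F) = ((F + 2*6)*2)*F = ((F + 12)*2)*F = ((12 + F)*2)*F = (24 + 2*F)*F = F*(24 + 2*F))
124 + N(20)*(-238) = 124 + (2*20*(12 + 20))*(-238) = 124 + (2*20*32)*(-238) = 124 + 1280*(-238) = 124 - 304640 = -304516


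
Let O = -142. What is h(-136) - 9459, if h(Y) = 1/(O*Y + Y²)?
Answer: -357625871/37808 ≈ -9459.0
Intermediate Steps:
h(Y) = 1/(Y² - 142*Y) (h(Y) = 1/(-142*Y + Y²) = 1/(Y² - 142*Y))
h(-136) - 9459 = 1/((-136)*(-142 - 136)) - 9459 = -1/136/(-278) - 9459 = -1/136*(-1/278) - 9459 = 1/37808 - 9459 = -357625871/37808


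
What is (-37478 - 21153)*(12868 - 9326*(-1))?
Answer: -1301256414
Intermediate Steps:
(-37478 - 21153)*(12868 - 9326*(-1)) = -58631*(12868 + 9326) = -58631*22194 = -1301256414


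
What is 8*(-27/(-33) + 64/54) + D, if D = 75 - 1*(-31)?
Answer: 36242/297 ≈ 122.03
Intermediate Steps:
D = 106 (D = 75 + 31 = 106)
8*(-27/(-33) + 64/54) + D = 8*(-27/(-33) + 64/54) + 106 = 8*(-27*(-1/33) + 64*(1/54)) + 106 = 8*(9/11 + 32/27) + 106 = 8*(595/297) + 106 = 4760/297 + 106 = 36242/297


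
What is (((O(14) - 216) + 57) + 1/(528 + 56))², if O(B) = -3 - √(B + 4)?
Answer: 8956623457/341056 + 283821*√2/292 ≈ 27636.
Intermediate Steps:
O(B) = -3 - √(4 + B)
(((O(14) - 216) + 57) + 1/(528 + 56))² = ((((-3 - √(4 + 14)) - 216) + 57) + 1/(528 + 56))² = ((((-3 - √18) - 216) + 57) + 1/584)² = ((((-3 - 3*√2) - 216) + 57) + 1/584)² = (((-219 - 3*√2) + 57) + 1/584)² = ((-162 - 3*√2) + 1/584)² = (-94607/584 - 3*√2)²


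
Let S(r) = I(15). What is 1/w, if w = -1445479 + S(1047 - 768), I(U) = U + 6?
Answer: -1/1445458 ≈ -6.9182e-7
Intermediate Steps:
I(U) = 6 + U
S(r) = 21 (S(r) = 6 + 15 = 21)
w = -1445458 (w = -1445479 + 21 = -1445458)
1/w = 1/(-1445458) = -1/1445458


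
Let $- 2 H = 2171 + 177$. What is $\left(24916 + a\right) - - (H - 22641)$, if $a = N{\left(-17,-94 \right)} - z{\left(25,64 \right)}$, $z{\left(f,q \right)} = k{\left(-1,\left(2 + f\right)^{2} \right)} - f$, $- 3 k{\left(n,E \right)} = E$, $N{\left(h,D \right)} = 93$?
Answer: $1462$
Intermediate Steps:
$k{\left(n,E \right)} = - \frac{E}{3}$
$H = -1174$ ($H = - \frac{2171 + 177}{2} = \left(- \frac{1}{2}\right) 2348 = -1174$)
$z{\left(f,q \right)} = - f - \frac{\left(2 + f\right)^{2}}{3}$ ($z{\left(f,q \right)} = - \frac{\left(2 + f\right)^{2}}{3} - f = - f - \frac{\left(2 + f\right)^{2}}{3}$)
$a = 361$ ($a = 93 - \left(\left(-1\right) 25 - \frac{\left(2 + 25\right)^{2}}{3}\right) = 93 - \left(-25 - \frac{27^{2}}{3}\right) = 93 - \left(-25 - 243\right) = 93 - -268 = 93 + 268 = 361$)
$\left(24916 + a\right) - - (H - 22641) = \left(24916 + 361\right) - - (-1174 - 22641) = 25277 - - (-1174 - 22641) = 25277 - \left(-1\right) \left(-23815\right) = 25277 - 23815 = 1462$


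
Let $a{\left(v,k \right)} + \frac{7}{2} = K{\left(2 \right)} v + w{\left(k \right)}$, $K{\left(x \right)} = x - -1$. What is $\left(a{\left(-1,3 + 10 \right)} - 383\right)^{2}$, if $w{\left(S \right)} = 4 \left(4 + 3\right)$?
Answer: $\frac{522729}{4} \approx 1.3068 \cdot 10^{5}$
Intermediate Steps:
$K{\left(x \right)} = 1 + x$ ($K{\left(x \right)} = x + 1 = 1 + x$)
$w{\left(S \right)} = 28$ ($w{\left(S \right)} = 4 \cdot 7 = 28$)
$a{\left(v,k \right)} = \frac{49}{2} + 3 v$ ($a{\left(v,k \right)} = - \frac{7}{2} + \left(\left(1 + 2\right) v + 28\right) = - \frac{7}{2} + \left(3 v + 28\right) = - \frac{7}{2} + \left(28 + 3 v\right) = \frac{49}{2} + 3 v$)
$\left(a{\left(-1,3 + 10 \right)} - 383\right)^{2} = \left(\left(\frac{49}{2} + 3 \left(-1\right)\right) - 383\right)^{2} = \left(\left(\frac{49}{2} - 3\right) - 383\right)^{2} = \left(\frac{43}{2} - 383\right)^{2} = \left(- \frac{723}{2}\right)^{2} = \frac{522729}{4}$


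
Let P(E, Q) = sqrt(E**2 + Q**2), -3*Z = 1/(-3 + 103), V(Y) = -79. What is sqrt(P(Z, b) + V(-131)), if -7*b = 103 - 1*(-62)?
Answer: sqrt(-3483900 + 273*sqrt(14498521))/210 ≈ 7.445*I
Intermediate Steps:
b = -165/7 (b = -(103 - 1*(-62))/7 = -(103 + 62)/7 = -1/7*165 = -165/7 ≈ -23.571)
Z = -1/300 (Z = -1/(3*(-3 + 103)) = -1/3/100 = -1/3*1/100 = -1/300 ≈ -0.0033333)
sqrt(P(Z, b) + V(-131)) = sqrt(sqrt((-1/300)**2 + (-165/7)**2) - 79) = sqrt(sqrt(1/90000 + 27225/49) - 79) = sqrt(sqrt(2450250049/4410000) - 79) = sqrt(13*sqrt(14498521)/2100 - 79) = sqrt(-79 + 13*sqrt(14498521)/2100)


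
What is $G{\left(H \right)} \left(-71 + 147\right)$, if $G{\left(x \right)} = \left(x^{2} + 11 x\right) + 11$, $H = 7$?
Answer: $10412$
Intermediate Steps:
$G{\left(x \right)} = 11 + x^{2} + 11 x$
$G{\left(H \right)} \left(-71 + 147\right) = \left(11 + 7^{2} + 11 \cdot 7\right) \left(-71 + 147\right) = \left(11 + 49 + 77\right) 76 = 137 \cdot 76 = 10412$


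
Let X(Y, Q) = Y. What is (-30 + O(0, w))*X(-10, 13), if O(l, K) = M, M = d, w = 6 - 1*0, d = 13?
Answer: 170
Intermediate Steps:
w = 6 (w = 6 + 0 = 6)
M = 13
O(l, K) = 13
(-30 + O(0, w))*X(-10, 13) = (-30 + 13)*(-10) = -17*(-10) = 170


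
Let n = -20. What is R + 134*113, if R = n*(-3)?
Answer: 15202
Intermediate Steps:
R = 60 (R = -20*(-3) = 60)
R + 134*113 = 60 + 134*113 = 60 + 15142 = 15202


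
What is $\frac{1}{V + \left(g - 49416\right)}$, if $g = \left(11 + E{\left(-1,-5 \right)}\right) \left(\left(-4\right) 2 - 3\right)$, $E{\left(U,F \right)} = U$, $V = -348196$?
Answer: $- \frac{1}{397722} \approx -2.5143 \cdot 10^{-6}$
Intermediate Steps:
$g = -110$ ($g = \left(11 - 1\right) \left(\left(-4\right) 2 - 3\right) = 10 \left(-8 - 3\right) = 10 \left(-11\right) = -110$)
$\frac{1}{V + \left(g - 49416\right)} = \frac{1}{-348196 - 49526} = \frac{1}{-397722} = - \frac{1}{397722}$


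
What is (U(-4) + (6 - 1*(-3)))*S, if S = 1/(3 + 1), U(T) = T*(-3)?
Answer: 21/4 ≈ 5.2500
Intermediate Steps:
U(T) = -3*T
S = ¼ (S = 1/4 = ¼ ≈ 0.25000)
(U(-4) + (6 - 1*(-3)))*S = (-3*(-4) + (6 - 1*(-3)))*(¼) = (12 + (6 + 3))*(¼) = (12 + 9)*(¼) = 21*(¼) = 21/4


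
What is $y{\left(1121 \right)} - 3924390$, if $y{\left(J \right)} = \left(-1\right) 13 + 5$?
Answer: $-3924398$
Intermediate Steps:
$y{\left(J \right)} = -8$ ($y{\left(J \right)} = -13 + 5 = -8$)
$y{\left(1121 \right)} - 3924390 = -8 - 3924390 = -3924398$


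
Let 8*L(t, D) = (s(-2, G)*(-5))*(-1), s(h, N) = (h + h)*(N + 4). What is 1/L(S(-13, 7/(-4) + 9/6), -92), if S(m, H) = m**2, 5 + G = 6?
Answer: -2/25 ≈ -0.080000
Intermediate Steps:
G = 1 (G = -5 + 6 = 1)
s(h, N) = 2*h*(4 + N) (s(h, N) = (2*h)*(4 + N) = 2*h*(4 + N))
L(t, D) = -25/2 (L(t, D) = (((2*(-2)*(4 + 1))*(-5))*(-1))/8 = (((2*(-2)*5)*(-5))*(-1))/8 = (-20*(-5)*(-1))/8 = (100*(-1))/8 = (1/8)*(-100) = -25/2)
1/L(S(-13, 7/(-4) + 9/6), -92) = 1/(-25/2) = -2/25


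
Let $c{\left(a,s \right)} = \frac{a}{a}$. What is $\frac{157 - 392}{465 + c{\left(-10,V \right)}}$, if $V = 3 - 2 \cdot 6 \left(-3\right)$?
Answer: $- \frac{235}{466} \approx -0.50429$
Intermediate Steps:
$V = 39$ ($V = 3 - -36 = 3 + 36 = 39$)
$c{\left(a,s \right)} = 1$
$\frac{157 - 392}{465 + c{\left(-10,V \right)}} = \frac{157 - 392}{465 + 1} = - \frac{235}{466}$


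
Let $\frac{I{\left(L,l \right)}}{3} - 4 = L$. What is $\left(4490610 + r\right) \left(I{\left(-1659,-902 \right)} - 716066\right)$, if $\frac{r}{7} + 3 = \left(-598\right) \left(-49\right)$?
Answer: $-3385747429793$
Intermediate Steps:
$I{\left(L,l \right)} = 12 + 3 L$
$r = 205093$ ($r = -21 + 7 \left(\left(-598\right) \left(-49\right)\right) = -21 + 7 \cdot 29302 = -21 + 205114 = 205093$)
$\left(4490610 + r\right) \left(I{\left(-1659,-902 \right)} - 716066\right) = \left(4490610 + 205093\right) \left(\left(12 + 3 \left(-1659\right)\right) - 716066\right) = 4695703 \left(\left(12 - 4977\right) - 716066\right) = 4695703 \left(-4965 - 716066\right) = 4695703 \left(-721031\right) = -3385747429793$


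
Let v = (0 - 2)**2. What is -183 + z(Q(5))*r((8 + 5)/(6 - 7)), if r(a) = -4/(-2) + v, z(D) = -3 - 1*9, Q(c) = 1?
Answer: -255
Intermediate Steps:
v = 4 (v = (-2)**2 = 4)
z(D) = -12 (z(D) = -3 - 9 = -12)
r(a) = 6 (r(a) = -4/(-2) + 4 = -4*(-1/2) + 4 = 2 + 4 = 6)
-183 + z(Q(5))*r((8 + 5)/(6 - 7)) = -183 - 12*6 = -183 - 72 = -255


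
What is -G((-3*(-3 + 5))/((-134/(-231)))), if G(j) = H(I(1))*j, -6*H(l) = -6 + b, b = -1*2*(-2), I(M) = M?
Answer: 231/67 ≈ 3.4478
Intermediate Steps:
b = 4 (b = -2*(-2) = 4)
H(l) = ⅓ (H(l) = -(-6 + 4)/6 = -⅙*(-2) = ⅓)
G(j) = j/3
-G((-3*(-3 + 5))/((-134/(-231)))) = -(-3*(-3 + 5))/((-134/(-231)))/3 = -(-3*2)/((-134*(-1/231)))/3 = -(-6/134/231)/3 = -(-6*231/134)/3 = -(-693)/(3*67) = -1*(-231/67) = 231/67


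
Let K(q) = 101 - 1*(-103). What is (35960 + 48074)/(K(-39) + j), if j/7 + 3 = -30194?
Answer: -84034/211175 ≈ -0.39794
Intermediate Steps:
j = -211379 (j = -21 + 7*(-30194) = -21 - 211358 = -211379)
K(q) = 204 (K(q) = 101 + 103 = 204)
(35960 + 48074)/(K(-39) + j) = (35960 + 48074)/(204 - 211379) = 84034/(-211175) = 84034*(-1/211175) = -84034/211175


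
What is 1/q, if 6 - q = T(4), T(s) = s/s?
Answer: ⅕ ≈ 0.20000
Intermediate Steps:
T(s) = 1
q = 5 (q = 6 - 1*1 = 6 - 1 = 5)
1/q = 1/5 = ⅕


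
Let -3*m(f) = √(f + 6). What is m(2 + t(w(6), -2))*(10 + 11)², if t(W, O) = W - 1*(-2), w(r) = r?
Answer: -588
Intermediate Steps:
t(W, O) = 2 + W (t(W, O) = W + 2 = 2 + W)
m(f) = -√(6 + f)/3 (m(f) = -√(f + 6)/3 = -√(6 + f)/3)
m(2 + t(w(6), -2))*(10 + 11)² = (-√(6 + (2 + (2 + 6)))/3)*(10 + 11)² = -√(6 + (2 + 8))/3*21² = -√(6 + 10)/3*441 = -√16/3*441 = -⅓*4*441 = -4/3*441 = -588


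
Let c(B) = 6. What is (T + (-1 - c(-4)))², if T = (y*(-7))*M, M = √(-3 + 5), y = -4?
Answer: 1617 - 392*√2 ≈ 1062.6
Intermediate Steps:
M = √2 ≈ 1.4142
T = 28*√2 (T = (-4*(-7))*√2 = 28*√2 ≈ 39.598)
(T + (-1 - c(-4)))² = (28*√2 + (-1 - 1*6))² = (28*√2 + (-1 - 6))² = (28*√2 - 7)² = (-7 + 28*√2)²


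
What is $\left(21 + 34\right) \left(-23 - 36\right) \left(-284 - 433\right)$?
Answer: $2326665$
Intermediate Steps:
$\left(21 + 34\right) \left(-23 - 36\right) \left(-284 - 433\right) = 55 \left(-59\right) \left(-717\right) = \left(-3245\right) \left(-717\right) = 2326665$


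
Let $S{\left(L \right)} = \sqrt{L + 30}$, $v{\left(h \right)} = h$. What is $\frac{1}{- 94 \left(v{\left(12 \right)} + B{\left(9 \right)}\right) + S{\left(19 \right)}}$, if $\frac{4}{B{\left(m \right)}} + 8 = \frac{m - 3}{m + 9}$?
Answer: $- \frac{23}{24655} \approx -0.00093287$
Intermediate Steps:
$B{\left(m \right)} = \frac{4}{-8 + \frac{-3 + m}{9 + m}}$ ($B{\left(m \right)} = \frac{4}{-8 + \frac{m - 3}{m + 9}} = \frac{4}{-8 + \frac{-3 + m}{9 + m}}$)
$S{\left(L \right)} = \sqrt{30 + L}$
$\frac{1}{- 94 \left(v{\left(12 \right)} + B{\left(9 \right)}\right) + S{\left(19 \right)}} = \frac{1}{- 94 \left(12 + \frac{4 \left(-9 - 9\right)}{75 + 7 \cdot 9}\right) + \sqrt{30 + 19}} = \frac{1}{- 94 \left(12 + \frac{4 \left(-9 - 9\right)}{75 + 63}\right) + \sqrt{49}} = \frac{1}{- 94 \left(12 + 4 \cdot \frac{1}{138} \left(-18\right)\right) + 7} = \frac{1}{- 94 \left(12 - \frac{12}{23}\right) + 7} = \frac{1}{\left(-94\right) \frac{264}{23} + 7} = \frac{1}{- \frac{24816}{23} + 7} = \frac{1}{- \frac{24655}{23}} = - \frac{23}{24655}$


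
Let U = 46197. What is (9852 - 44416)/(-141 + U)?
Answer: -8641/11514 ≈ -0.75048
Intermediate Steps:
(9852 - 44416)/(-141 + U) = (9852 - 44416)/(-141 + 46197) = -34564/46056 = -34564*1/46056 = -8641/11514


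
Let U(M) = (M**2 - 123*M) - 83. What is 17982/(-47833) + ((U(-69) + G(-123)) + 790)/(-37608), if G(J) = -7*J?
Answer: -173120098/224862933 ≈ -0.76989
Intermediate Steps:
U(M) = -83 + M**2 - 123*M
17982/(-47833) + ((U(-69) + G(-123)) + 790)/(-37608) = 17982/(-47833) + (((-83 + (-69)**2 - 123*(-69)) - 7*(-123)) + 790)/(-37608) = 17982*(-1/47833) + (((-83 + 4761 + 8487) + 861) + 790)*(-1/37608) = -17982/47833 + ((13165 + 861) + 790)*(-1/37608) = -17982/47833 + (14026 + 790)*(-1/37608) = -17982/47833 + 14816*(-1/37608) = -17982/47833 - 1852/4701 = -173120098/224862933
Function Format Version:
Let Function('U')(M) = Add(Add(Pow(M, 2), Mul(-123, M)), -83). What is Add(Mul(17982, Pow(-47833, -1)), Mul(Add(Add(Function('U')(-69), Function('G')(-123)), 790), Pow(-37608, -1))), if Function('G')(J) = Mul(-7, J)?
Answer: Rational(-173120098, 224862933) ≈ -0.76989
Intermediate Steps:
Function('U')(M) = Add(-83, Pow(M, 2), Mul(-123, M))
Add(Mul(17982, Pow(-47833, -1)), Mul(Add(Add(Function('U')(-69), Function('G')(-123)), 790), Pow(-37608, -1))) = Add(Mul(17982, Pow(-47833, -1)), Mul(Add(Add(Add(-83, Pow(-69, 2), Mul(-123, -69)), Mul(-7, -123)), 790), Pow(-37608, -1))) = Add(Mul(17982, Rational(-1, 47833)), Mul(Add(Add(Add(-83, 4761, 8487), 861), 790), Rational(-1, 37608))) = Add(Rational(-17982, 47833), Mul(Add(Add(13165, 861), 790), Rational(-1, 37608))) = Add(Rational(-17982, 47833), Mul(Add(14026, 790), Rational(-1, 37608))) = Add(Rational(-17982, 47833), Mul(14816, Rational(-1, 37608))) = Add(Rational(-17982, 47833), Rational(-1852, 4701)) = Rational(-173120098, 224862933)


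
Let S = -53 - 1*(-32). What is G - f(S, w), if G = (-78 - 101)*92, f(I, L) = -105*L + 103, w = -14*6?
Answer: -25391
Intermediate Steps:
w = -84
S = -21 (S = -53 + 32 = -21)
f(I, L) = 103 - 105*L
G = -16468 (G = -179*92 = -16468)
G - f(S, w) = -16468 - (103 - 105*(-84)) = -16468 - (103 + 8820) = -16468 - 1*8923 = -16468 - 8923 = -25391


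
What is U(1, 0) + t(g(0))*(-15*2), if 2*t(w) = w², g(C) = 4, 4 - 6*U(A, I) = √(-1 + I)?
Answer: -718/3 - I/6 ≈ -239.33 - 0.16667*I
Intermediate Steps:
U(A, I) = ⅔ - √(-1 + I)/6
t(w) = w²/2
U(1, 0) + t(g(0))*(-15*2) = (⅔ - √(-1 + 0)/6) + ((½)*4²)*(-15*2) = (⅔ - I/6) + ((½)*16)*(-30) = (⅔ - I/6) + 8*(-30) = (⅔ - I/6) - 240 = -718/3 - I/6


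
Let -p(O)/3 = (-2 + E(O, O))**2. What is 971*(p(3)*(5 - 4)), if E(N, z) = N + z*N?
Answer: -291300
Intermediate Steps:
E(N, z) = N + N*z
p(O) = -3*(-2 + O*(1 + O))**2
971*(p(3)*(5 - 4)) = 971*((-3*(-2 + 3*(1 + 3))**2)*(5 - 4)) = 971*(-3*(-2 + 3*4)**2*1) = 971*(-3*(-2 + 12)**2*1) = 971*(-3*10**2*1) = 971*(-3*100*1) = 971*(-300*1) = 971*(-300) = -291300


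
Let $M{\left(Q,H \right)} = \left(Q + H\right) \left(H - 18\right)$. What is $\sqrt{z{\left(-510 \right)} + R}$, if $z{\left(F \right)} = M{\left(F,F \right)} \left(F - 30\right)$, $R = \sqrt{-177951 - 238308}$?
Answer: $3 \sqrt{-32313600 + 3 i \sqrt{571}} \approx 0.018916 + 17054.0 i$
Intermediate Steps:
$M{\left(Q,H \right)} = \left(-18 + H\right) \left(H + Q\right)$ ($M{\left(Q,H \right)} = \left(H + Q\right) \left(-18 + H\right) = \left(-18 + H\right) \left(H + Q\right)$)
$R = 27 i \sqrt{571}$ ($R = \sqrt{-416259} = 27 i \sqrt{571} \approx 645.18 i$)
$z{\left(F \right)} = \left(-30 + F\right) \left(- 36 F + 2 F^{2}\right)$ ($z{\left(F \right)} = \left(F^{2} - 18 F - 18 F + F F\right) \left(F - 30\right) = \left(F^{2} - 18 F - 18 F + F^{2}\right) \left(-30 + F\right) = \left(- 36 F + 2 F^{2}\right) \left(-30 + F\right) = \left(-30 + F\right) \left(- 36 F + 2 F^{2}\right)$)
$\sqrt{z{\left(-510 \right)} + R} = \sqrt{2 \left(-510\right) \left(-30 - 510\right) \left(-18 - 510\right) + 27 i \sqrt{571}} = \sqrt{2 \left(-510\right) \left(-540\right) \left(-528\right) + 27 i \sqrt{571}} = \sqrt{-290822400 + 27 i \sqrt{571}}$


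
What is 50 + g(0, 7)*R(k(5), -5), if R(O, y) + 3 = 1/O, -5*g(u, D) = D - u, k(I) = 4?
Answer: 1077/20 ≈ 53.850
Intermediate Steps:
g(u, D) = -D/5 + u/5 (g(u, D) = -(D - u)/5 = -D/5 + u/5)
R(O, y) = -3 + 1/O
50 + g(0, 7)*R(k(5), -5) = 50 + (-⅕*7 + (⅕)*0)*(-3 + 1/4) = 50 + (-7/5 + 0)*(-3 + ¼) = 50 - 7/5*(-11/4) = 50 + 77/20 = 1077/20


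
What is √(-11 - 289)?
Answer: 10*I*√3 ≈ 17.32*I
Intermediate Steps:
√(-11 - 289) = √(-300) = 10*I*√3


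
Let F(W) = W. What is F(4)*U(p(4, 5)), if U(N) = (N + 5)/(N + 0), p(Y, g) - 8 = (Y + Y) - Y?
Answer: 17/3 ≈ 5.6667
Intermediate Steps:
p(Y, g) = 8 + Y (p(Y, g) = 8 + ((Y + Y) - Y) = 8 + (2*Y - Y) = 8 + Y)
U(N) = (5 + N)/N
F(4)*U(p(4, 5)) = 4*((5 + (8 + 4))/(8 + 4)) = 4*((5 + 12)/12) = 4*((1/12)*17) = 4*(17/12) = 17/3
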